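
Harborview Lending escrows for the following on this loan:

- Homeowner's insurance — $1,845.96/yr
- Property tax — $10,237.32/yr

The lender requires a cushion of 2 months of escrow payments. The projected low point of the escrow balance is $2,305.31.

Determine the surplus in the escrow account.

$291.43

Homeowner's insurance: $1,845.96 per year
Property tax: $10,237.32 per year
Yearly total = $12,083.28
Per month = $12,083.28 / 12 = $1,006.94
Cushion = 2 × $1,006.94 = $2,013.88
Surplus = $2,305.31 − $2,013.88 = $291.43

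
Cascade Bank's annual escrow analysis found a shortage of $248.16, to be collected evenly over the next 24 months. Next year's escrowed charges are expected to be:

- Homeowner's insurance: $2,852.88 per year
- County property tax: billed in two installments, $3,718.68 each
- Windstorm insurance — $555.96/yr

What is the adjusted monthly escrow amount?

$914.19

Homeowner's insurance: $2,852.88 per year
County property tax: $3,718.68 × 2 = $7,437.36 per year
Windstorm insurance: $555.96 per year
Total per year = $10,846.20
Per month = $10,846.20 / 12 = $903.85
Monthly shortage recovery: $248.16 ÷ 24 = $10.34
Adjusted monthly = $903.85 + $10.34 = $914.19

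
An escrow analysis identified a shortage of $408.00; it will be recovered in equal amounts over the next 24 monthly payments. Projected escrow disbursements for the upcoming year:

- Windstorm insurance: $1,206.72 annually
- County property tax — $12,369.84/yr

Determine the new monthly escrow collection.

Windstorm insurance: $1,206.72 per year
County property tax: $12,369.84 per year
Combined annual = $13,576.56
Monthly = $13,576.56 / 12 = $1,131.38
Shortage spread = $408.00 / 24 = $17.00/mo
New monthly escrow = $1,131.38 + $17.00 = $1,148.38

$1,148.38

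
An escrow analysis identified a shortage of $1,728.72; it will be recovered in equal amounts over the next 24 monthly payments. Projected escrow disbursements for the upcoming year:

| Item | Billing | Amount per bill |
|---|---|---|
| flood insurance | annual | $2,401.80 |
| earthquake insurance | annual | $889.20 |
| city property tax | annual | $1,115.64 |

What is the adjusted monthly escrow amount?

$439.25

Flood insurance: $2,401.80
Earthquake insurance: $889.20
City property tax: $1,115.64
Combined annual = $2,401.80 + $889.20 + $1,115.64 = $4,406.64
Base monthly escrow = $4,406.64 / 12 = $367.22
Monthly shortage recovery: $1,728.72 / 24 = $72.03
New monthly escrow = $367.22 + $72.03 = $439.25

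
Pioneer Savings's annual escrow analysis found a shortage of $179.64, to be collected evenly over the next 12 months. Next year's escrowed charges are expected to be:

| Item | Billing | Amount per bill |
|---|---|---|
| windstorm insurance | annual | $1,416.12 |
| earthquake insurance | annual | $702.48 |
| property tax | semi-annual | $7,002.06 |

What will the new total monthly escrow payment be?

$1,358.53

Windstorm insurance — $1,416.12
Earthquake insurance — $702.48
Property tax — $7,002.06 × 2 = $14,004.12
Total per year = $1,416.12 + $702.48 + $14,004.12 = $16,122.72
Monthly escrow = $16,122.72 ÷ 12 = $1,343.56
Shortage per month = $179.64 / 12 = $14.97
Adjusted monthly = $1,343.56 + $14.97 = $1,358.53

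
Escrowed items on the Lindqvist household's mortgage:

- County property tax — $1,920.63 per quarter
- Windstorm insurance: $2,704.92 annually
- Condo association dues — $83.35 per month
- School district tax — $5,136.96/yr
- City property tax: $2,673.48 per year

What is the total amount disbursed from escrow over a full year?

$19,198.08

County property tax = $1,920.63 × 4 = $7,682.52 per year
Windstorm insurance = $2,704.92 per year
Condo association dues = $83.35 × 12 = $1,000.20 per year
School district tax = $5,136.96 per year
City property tax = $2,673.48 per year
Total annual escrow = $7,682.52 + $2,704.92 + $1,000.20 + $5,136.96 + $2,673.48 = $19,198.08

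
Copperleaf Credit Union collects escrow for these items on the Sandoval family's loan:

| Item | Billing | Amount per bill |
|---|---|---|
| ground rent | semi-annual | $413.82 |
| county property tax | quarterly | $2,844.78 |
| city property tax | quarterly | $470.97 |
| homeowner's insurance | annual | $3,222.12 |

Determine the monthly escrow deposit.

Ground rent — $413.82 × 2 = $827.64 per year
County property tax — $2,844.78 × 4 = $11,379.12 per year
City property tax — $470.97 × 4 = $1,883.88 per year
Homeowner's insurance — $3,222.12 per year
Yearly total = $17,312.76
Monthly escrow = $17,312.76 / 12 = $1,442.73

$1,442.73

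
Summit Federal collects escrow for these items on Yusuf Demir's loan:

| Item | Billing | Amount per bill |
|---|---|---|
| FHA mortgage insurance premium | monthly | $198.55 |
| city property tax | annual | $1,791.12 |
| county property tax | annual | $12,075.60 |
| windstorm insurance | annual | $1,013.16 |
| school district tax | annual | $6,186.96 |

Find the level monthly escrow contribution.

$1,954.12

FHA mortgage insurance premium — $198.55 × 12 = $2,382.60/yr
City property tax — $1,791.12/yr
County property tax — $12,075.60/yr
Windstorm insurance — $1,013.16/yr
School district tax — $6,186.96/yr
Total annual escrow = $2,382.60 + $1,791.12 + $12,075.60 + $1,013.16 + $6,186.96 = $23,449.44
Monthly = $23,449.44 ÷ 12 = $1,954.12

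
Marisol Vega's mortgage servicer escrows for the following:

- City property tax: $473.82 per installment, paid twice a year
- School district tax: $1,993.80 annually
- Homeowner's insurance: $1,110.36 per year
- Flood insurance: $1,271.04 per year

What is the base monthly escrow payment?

$443.57

City property tax — $473.82 × 2 = $947.64 annually
School district tax — $1,993.80 annually
Homeowner's insurance — $1,110.36 annually
Flood insurance — $1,271.04 annually
Total per year = $947.64 + $1,993.80 + $1,110.36 + $1,271.04 = $5,322.84
Base monthly escrow = $5,322.84 ÷ 12 = $443.57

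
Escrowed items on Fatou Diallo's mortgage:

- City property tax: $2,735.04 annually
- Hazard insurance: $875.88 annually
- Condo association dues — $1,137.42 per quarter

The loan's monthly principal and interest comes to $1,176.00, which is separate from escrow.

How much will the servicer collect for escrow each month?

City property tax: $2,735.04/yr
Hazard insurance: $875.88/yr
Condo association dues: $1,137.42 × 4 = $4,549.68/yr
Total annual escrow = $2,735.04 + $875.88 + $4,549.68 = $8,160.60
Monthly escrow = $8,160.60 ÷ 12 = $680.05

$680.05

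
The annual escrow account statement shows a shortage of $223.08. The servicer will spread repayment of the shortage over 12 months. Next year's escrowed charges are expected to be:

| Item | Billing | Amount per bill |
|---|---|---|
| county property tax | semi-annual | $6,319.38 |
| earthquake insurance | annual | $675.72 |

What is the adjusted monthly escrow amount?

County property tax — $6,319.38 × 2 = $12,638.76 per year
Earthquake insurance — $675.72 per year
Combined annual = $12,638.76 + $675.72 = $13,314.48
Per month = $13,314.48 / 12 = $1,109.54
Monthly shortage recovery: $223.08 / 12 = $18.59
New monthly escrow = $1,109.54 + $18.59 = $1,128.13

$1,128.13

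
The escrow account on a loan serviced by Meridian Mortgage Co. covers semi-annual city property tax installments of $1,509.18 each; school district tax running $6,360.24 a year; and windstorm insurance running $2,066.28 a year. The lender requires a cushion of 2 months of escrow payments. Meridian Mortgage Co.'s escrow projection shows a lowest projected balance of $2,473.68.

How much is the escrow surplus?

$566.20

City property tax — $1,509.18 × 2 = $3,018.36
School district tax — $6,360.24
Windstorm insurance — $2,066.28
Combined annual = $3,018.36 + $6,360.24 + $2,066.28 = $11,444.88
Monthly escrow = $11,444.88 ÷ 12 = $953.74
Required reserve = 2 × $953.74 = $1,907.48
Surplus = $2,473.68 − $1,907.48 = $566.20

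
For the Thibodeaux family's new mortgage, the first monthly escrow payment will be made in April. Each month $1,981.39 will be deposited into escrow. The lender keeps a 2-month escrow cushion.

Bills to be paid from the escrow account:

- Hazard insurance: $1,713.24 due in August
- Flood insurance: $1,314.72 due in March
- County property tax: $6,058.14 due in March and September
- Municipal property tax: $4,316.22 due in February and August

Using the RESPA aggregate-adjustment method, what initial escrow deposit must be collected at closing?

$4,162.04

Cushion = 2 × $1,981.39 = $3,962.78
Trial balance (start $0, +$1,981.39 each month, − disbursements):
  Apr: +$1,981.39 → $1,981.39
  May: +$1,981.39 → $3,962.78
  Jun: +$1,981.39 → $5,944.17
  Jul: +$1,981.39 → $7,925.56
  Aug: +$1,981.39 − $6,029.46 → $3,877.49
  Sep: +$1,981.39 − $6,058.14 → -$199.26
  Oct: +$1,981.39 → $1,782.13
  Nov: +$1,981.39 → $3,763.52
  Dec: +$1,981.39 → $5,744.91
  Jan: +$1,981.39 → $7,726.30
  Feb: +$1,981.39 − $4,316.22 → $5,391.47
  Mar: +$1,981.39 − $7,372.86 → $0.00
Lowest trial balance = -$199.26 (Sep)
Initial deposit = cushion − low point = $3,962.78 − (-$199.26) = $4,162.04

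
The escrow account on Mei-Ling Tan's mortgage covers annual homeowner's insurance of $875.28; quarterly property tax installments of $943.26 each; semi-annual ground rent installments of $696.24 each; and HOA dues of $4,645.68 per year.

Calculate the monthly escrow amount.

Homeowner's insurance = $875.28 per year
Property tax = $943.26 × 4 = $3,773.04 per year
Ground rent = $696.24 × 2 = $1,392.48 per year
HOA dues = $4,645.68 per year
Combined annual = $875.28 + $3,773.04 + $1,392.48 + $4,645.68 = $10,686.48
Per month = $10,686.48 / 12 = $890.54

$890.54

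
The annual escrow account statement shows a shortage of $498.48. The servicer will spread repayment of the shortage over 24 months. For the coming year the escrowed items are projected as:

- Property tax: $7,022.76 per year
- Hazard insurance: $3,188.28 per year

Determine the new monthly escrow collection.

$871.69

Property tax: $7,022.76 per year
Hazard insurance: $3,188.28 per year
Annual escrow total = $7,022.76 + $3,188.28 = $10,211.04
Per month = $10,211.04 / 12 = $850.92
Shortage spread = $498.48 / 24 = $20.77/mo
Adjusted monthly = $850.92 + $20.77 = $871.69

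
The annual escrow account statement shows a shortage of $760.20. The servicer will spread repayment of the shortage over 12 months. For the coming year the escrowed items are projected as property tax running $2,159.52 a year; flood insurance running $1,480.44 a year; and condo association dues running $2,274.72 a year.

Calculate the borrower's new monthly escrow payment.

Property tax = $2,159.52 per year
Flood insurance = $1,480.44 per year
Condo association dues = $2,274.72 per year
Total per year = $5,914.68
Monthly = $5,914.68 / 12 = $492.89
Monthly shortage recovery: $760.20 ÷ 12 = $63.35
Adjusted monthly = $492.89 + $63.35 = $556.24

$556.24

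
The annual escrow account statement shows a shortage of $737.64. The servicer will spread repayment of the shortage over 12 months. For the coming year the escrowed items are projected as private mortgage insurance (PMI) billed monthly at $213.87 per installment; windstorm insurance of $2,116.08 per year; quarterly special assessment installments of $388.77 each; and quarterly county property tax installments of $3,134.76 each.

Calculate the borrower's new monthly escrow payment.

Private mortgage insurance (PMI) = $213.87 × 12 = $2,566.44 annually
Windstorm insurance = $2,116.08 annually
Special assessment = $388.77 × 4 = $1,555.08 annually
County property tax = $3,134.76 × 4 = $12,539.04 annually
Annual escrow total = $2,566.44 + $2,116.08 + $1,555.08 + $12,539.04 = $18,776.64
Per month = $18,776.64 / 12 = $1,564.72
Shortage per month = $737.64 ÷ 12 = $61.47
Adjusted monthly = $1,564.72 + $61.47 = $1,626.19

$1,626.19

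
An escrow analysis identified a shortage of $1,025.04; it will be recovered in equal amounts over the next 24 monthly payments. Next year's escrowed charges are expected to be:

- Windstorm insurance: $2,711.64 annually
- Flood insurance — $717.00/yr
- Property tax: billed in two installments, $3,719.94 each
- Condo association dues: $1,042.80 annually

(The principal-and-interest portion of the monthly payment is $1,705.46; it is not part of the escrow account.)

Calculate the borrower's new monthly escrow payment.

Windstorm insurance: $2,711.64 per year
Flood insurance: $717.00 per year
Property tax: $3,719.94 × 2 = $7,439.88 per year
Condo association dues: $1,042.80 per year
Yearly total = $2,711.64 + $717.00 + $7,439.88 + $1,042.80 = $11,911.32
Monthly escrow = $11,911.32 ÷ 12 = $992.61
Shortage per month = $1,025.04 / 24 = $42.71
New monthly escrow = $992.61 + $42.71 = $1,035.32

$1,035.32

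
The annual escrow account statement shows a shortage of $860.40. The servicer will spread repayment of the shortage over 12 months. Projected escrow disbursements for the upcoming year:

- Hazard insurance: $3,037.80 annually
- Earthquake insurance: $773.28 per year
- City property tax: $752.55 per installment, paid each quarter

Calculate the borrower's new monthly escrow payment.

$640.14

Hazard insurance = $3,037.80 per year
Earthquake insurance = $773.28 per year
City property tax = $752.55 × 4 = $3,010.20 per year
Total per year = $3,037.80 + $773.28 + $3,010.20 = $6,821.28
Monthly escrow = $6,821.28 / 12 = $568.44
Shortage per month = $860.40 ÷ 12 = $71.70
Adjusted monthly = $568.44 + $71.70 = $640.14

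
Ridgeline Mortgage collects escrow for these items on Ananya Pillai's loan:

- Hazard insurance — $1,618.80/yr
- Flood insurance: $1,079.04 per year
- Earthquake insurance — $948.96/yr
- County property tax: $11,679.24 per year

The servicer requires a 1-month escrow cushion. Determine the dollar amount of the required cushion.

Hazard insurance = $1,618.80/yr
Flood insurance = $1,079.04/yr
Earthquake insurance = $948.96/yr
County property tax = $11,679.24/yr
Total annual escrow = $15,326.04
Base monthly escrow = $15,326.04 ÷ 12 = $1,277.17
Required cushion = 1 × $1,277.17 = $1,277.17

$1,277.17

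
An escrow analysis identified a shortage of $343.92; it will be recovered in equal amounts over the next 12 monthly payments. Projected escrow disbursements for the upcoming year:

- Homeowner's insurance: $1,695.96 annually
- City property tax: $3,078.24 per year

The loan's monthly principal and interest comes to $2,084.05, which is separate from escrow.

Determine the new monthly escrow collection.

Homeowner's insurance — $1,695.96
City property tax — $3,078.24
Yearly total = $4,774.20
Monthly = $4,774.20 ÷ 12 = $397.85
Shortage spread = $343.92 / 12 = $28.66/mo
Adjusted monthly = $397.85 + $28.66 = $426.51

$426.51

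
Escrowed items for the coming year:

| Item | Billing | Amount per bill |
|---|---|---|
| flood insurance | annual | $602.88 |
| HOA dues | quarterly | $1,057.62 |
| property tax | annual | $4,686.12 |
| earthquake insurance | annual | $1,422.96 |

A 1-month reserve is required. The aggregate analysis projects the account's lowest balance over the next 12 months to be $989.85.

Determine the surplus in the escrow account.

$77.98

Flood insurance — $602.88
HOA dues — $1,057.62 × 4 = $4,230.48
Property tax — $4,686.12
Earthquake insurance — $1,422.96
Total per year = $602.88 + $4,230.48 + $4,686.12 + $1,422.96 = $10,942.44
Per month = $10,942.44 / 12 = $911.87
Cushion = 1 × $911.87 = $911.87
Excess over cushion: $989.85 − $911.87 = $77.98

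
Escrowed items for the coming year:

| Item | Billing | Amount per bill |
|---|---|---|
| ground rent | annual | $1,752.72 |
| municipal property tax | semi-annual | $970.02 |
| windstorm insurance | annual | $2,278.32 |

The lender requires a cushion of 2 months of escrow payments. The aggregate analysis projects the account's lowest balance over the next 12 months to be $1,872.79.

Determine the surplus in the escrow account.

$877.61

Ground rent = $1,752.72 per year
Municipal property tax = $970.02 × 2 = $1,940.04 per year
Windstorm insurance = $2,278.32 per year
Yearly total = $5,971.08
Monthly = $5,971.08 ÷ 12 = $497.59
Required reserve = 2 × $497.59 = $995.18
Surplus = $1,872.79 − $995.18 = $877.61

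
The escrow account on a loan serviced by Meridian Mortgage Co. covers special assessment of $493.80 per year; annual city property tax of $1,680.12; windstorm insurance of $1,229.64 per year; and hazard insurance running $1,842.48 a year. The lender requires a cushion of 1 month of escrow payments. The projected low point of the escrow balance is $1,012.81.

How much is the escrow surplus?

Special assessment = $493.80 annually
City property tax = $1,680.12 annually
Windstorm insurance = $1,229.64 annually
Hazard insurance = $1,842.48 annually
Total annual escrow = $493.80 + $1,680.12 + $1,229.64 + $1,842.48 = $5,246.04
Monthly escrow = $5,246.04 ÷ 12 = $437.17
Required reserve = 1 × $437.17 = $437.17
Surplus = $1,012.81 − $437.17 = $575.64

$575.64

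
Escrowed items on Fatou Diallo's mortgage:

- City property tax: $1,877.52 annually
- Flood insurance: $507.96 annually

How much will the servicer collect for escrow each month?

$198.79

City property tax = $1,877.52 annually
Flood insurance = $507.96 annually
Annual escrow total = $2,385.48
Monthly = $2,385.48 ÷ 12 = $198.79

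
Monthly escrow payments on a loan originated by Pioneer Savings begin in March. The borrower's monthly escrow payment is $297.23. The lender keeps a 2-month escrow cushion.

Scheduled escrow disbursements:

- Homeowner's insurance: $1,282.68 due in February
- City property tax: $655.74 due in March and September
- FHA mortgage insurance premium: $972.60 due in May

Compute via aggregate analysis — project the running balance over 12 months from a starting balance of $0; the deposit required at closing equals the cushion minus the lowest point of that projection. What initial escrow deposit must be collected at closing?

Cushion = 2 × $297.23 = $594.46
Trial balance (start $0, +$297.23 each month, − disbursements):
  Mar: +$297.23 − $655.74 → -$358.51
  Apr: +$297.23 → -$61.28
  May: +$297.23 − $972.60 → -$736.65
  Jun: +$297.23 → -$439.42
  Jul: +$297.23 → -$142.19
  Aug: +$297.23 → $155.04
  Sep: +$297.23 − $655.74 → -$203.47
  Oct: +$297.23 → $93.76
  Nov: +$297.23 → $390.99
  Dec: +$297.23 → $688.22
  Jan: +$297.23 → $985.45
  Feb: +$297.23 − $1,282.68 → $0.00
Lowest trial balance = -$736.65 (May)
Initial deposit = cushion − low point = $594.46 − (-$736.65) = $1,331.11

$1,331.11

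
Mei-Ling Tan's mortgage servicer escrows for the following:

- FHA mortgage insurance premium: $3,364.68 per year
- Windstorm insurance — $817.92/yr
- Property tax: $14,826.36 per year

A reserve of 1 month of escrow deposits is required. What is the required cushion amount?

FHA mortgage insurance premium: $3,364.68/yr
Windstorm insurance: $817.92/yr
Property tax: $14,826.36/yr
Yearly total = $3,364.68 + $817.92 + $14,826.36 = $19,008.96
Monthly = $19,008.96 / 12 = $1,584.08
Reserve = 1 × $1,584.08 = $1,584.08

$1,584.08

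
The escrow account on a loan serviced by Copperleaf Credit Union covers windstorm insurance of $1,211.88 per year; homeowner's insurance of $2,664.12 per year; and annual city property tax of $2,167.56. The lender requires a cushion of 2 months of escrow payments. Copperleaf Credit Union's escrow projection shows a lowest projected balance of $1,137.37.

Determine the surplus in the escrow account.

$130.11

Windstorm insurance: $1,211.88/yr
Homeowner's insurance: $2,664.12/yr
City property tax: $2,167.56/yr
Total annual escrow = $1,211.88 + $2,664.12 + $2,167.56 = $6,043.56
Base monthly escrow = $6,043.56 ÷ 12 = $503.63
Required reserve = 2 × $503.63 = $1,007.26
Excess over cushion: $1,137.37 − $1,007.26 = $130.11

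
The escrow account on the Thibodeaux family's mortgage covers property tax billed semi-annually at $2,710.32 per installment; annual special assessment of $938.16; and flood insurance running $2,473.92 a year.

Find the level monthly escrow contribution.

$736.06

Property tax: $2,710.32 × 2 = $5,420.64 per year
Special assessment: $938.16 per year
Flood insurance: $2,473.92 per year
Annual escrow total = $5,420.64 + $938.16 + $2,473.92 = $8,832.72
Base monthly escrow = $8,832.72 ÷ 12 = $736.06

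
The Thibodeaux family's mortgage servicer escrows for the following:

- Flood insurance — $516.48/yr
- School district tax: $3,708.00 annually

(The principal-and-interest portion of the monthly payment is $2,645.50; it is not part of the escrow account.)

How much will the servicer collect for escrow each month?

Flood insurance = $516.48/yr
School district tax = $3,708.00/yr
Combined annual = $4,224.48
Monthly escrow = $4,224.48 / 12 = $352.04

$352.04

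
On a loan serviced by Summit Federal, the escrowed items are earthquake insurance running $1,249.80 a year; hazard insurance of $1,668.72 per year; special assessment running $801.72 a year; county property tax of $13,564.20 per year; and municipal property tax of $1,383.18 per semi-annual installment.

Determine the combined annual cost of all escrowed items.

$20,050.80

Earthquake insurance — $1,249.80
Hazard insurance — $1,668.72
Special assessment — $801.72
County property tax — $13,564.20
Municipal property tax — $1,383.18 × 2 = $2,766.36
Combined annual = $20,050.80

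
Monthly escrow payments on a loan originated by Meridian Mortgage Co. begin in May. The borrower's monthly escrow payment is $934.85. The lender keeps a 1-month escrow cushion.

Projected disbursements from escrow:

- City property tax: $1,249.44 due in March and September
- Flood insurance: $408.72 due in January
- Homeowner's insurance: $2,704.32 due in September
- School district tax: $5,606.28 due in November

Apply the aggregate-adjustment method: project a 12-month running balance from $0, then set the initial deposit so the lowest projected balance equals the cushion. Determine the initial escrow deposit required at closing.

$3,950.94

Cushion = 1 × $934.85 = $934.85
Trial balance (start $0, +$934.85 each month, − disbursements):
  May: +$934.85 → $934.85
  Jun: +$934.85 → $1,869.70
  Jul: +$934.85 → $2,804.55
  Aug: +$934.85 → $3,739.40
  Sep: +$934.85 − $3,953.76 → $720.49
  Oct: +$934.85 → $1,655.34
  Nov: +$934.85 − $5,606.28 → -$3,016.09
  Dec: +$934.85 → -$2,081.24
  Jan: +$934.85 − $408.72 → -$1,555.11
  Feb: +$934.85 → -$620.26
  Mar: +$934.85 − $1,249.44 → -$934.85
  Apr: +$934.85 → $0.00
Lowest trial balance = -$3,016.09 (Nov)
Initial deposit = cushion − low point = $934.85 − (-$3,016.09) = $3,950.94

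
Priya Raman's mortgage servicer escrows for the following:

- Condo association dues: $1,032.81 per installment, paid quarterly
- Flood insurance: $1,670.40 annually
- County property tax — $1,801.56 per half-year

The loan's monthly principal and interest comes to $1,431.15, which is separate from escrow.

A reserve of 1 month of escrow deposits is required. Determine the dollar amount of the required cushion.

Condo association dues — $1,032.81 × 4 = $4,131.24
Flood insurance — $1,670.40
County property tax — $1,801.56 × 2 = $3,603.12
Annual escrow total = $4,131.24 + $1,670.40 + $3,603.12 = $9,404.76
Per month = $9,404.76 / 12 = $783.73
Cushion = 1 × $783.73 = $783.73

$783.73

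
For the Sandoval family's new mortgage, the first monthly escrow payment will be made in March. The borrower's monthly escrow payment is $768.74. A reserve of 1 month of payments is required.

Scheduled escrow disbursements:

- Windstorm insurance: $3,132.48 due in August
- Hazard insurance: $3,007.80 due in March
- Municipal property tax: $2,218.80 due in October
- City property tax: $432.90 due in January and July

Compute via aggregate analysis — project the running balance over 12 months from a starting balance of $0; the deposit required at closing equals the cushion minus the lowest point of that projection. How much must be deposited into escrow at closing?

$3,410.80

Cushion = 1 × $768.74 = $768.74
Trial balance (start $0, +$768.74 each month, − disbursements):
  Mar: +$768.74 − $3,007.80 → -$2,239.06
  Apr: +$768.74 → -$1,470.32
  May: +$768.74 → -$701.58
  Jun: +$768.74 → $67.16
  Jul: +$768.74 − $432.90 → $403.00
  Aug: +$768.74 − $3,132.48 → -$1,960.74
  Sep: +$768.74 → -$1,192.00
  Oct: +$768.74 − $2,218.80 → -$2,642.06
  Nov: +$768.74 → -$1,873.32
  Dec: +$768.74 → -$1,104.58
  Jan: +$768.74 − $432.90 → -$768.74
  Feb: +$768.74 → $0.00
Lowest trial balance = -$2,642.06 (Oct)
Initial deposit = cushion − low point = $768.74 − (-$2,642.06) = $3,410.80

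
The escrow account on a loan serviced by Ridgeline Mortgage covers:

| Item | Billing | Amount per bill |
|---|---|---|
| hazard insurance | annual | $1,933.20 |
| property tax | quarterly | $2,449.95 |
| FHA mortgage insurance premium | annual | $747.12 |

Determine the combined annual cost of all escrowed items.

$12,480.12

Hazard insurance = $1,933.20/yr
Property tax = $2,449.95 × 4 = $9,799.80/yr
FHA mortgage insurance premium = $747.12/yr
Yearly total = $1,933.20 + $9,799.80 + $747.12 = $12,480.12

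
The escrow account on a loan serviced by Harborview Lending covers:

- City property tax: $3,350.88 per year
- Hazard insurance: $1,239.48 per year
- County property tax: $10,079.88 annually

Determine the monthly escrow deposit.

City property tax = $3,350.88/yr
Hazard insurance = $1,239.48/yr
County property tax = $10,079.88/yr
Yearly total = $3,350.88 + $1,239.48 + $10,079.88 = $14,670.24
Monthly = $14,670.24 ÷ 12 = $1,222.52

$1,222.52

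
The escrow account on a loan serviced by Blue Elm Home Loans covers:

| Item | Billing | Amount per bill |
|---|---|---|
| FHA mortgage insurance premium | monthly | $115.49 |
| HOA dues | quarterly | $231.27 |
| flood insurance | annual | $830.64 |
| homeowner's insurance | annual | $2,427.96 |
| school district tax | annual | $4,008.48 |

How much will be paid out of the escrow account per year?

$9,578.04

FHA mortgage insurance premium = $115.49 × 12 = $1,385.88 annually
HOA dues = $231.27 × 4 = $925.08 annually
Flood insurance = $830.64 annually
Homeowner's insurance = $2,427.96 annually
School district tax = $4,008.48 annually
Combined annual = $1,385.88 + $925.08 + $830.64 + $2,427.96 + $4,008.48 = $9,578.04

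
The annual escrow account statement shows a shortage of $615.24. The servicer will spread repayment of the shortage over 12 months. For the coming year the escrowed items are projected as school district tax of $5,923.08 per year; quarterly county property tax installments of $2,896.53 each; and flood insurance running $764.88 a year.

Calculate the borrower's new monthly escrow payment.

$1,574.11

School district tax = $5,923.08 annually
County property tax = $2,896.53 × 4 = $11,586.12 annually
Flood insurance = $764.88 annually
Total annual escrow = $18,274.08
Base monthly escrow = $18,274.08 / 12 = $1,522.84
Shortage per month = $615.24 ÷ 12 = $51.27
New monthly escrow = $1,522.84 + $51.27 = $1,574.11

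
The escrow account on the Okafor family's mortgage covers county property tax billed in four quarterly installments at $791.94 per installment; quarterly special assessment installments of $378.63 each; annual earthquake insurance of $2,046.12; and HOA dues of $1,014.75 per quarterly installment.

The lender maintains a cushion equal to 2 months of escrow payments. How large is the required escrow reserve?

$1,797.90

County property tax — $791.94 × 4 = $3,167.76
Special assessment — $378.63 × 4 = $1,514.52
Earthquake insurance — $2,046.12
HOA dues — $1,014.75 × 4 = $4,059.00
Total per year = $3,167.76 + $1,514.52 + $2,046.12 + $4,059.00 = $10,787.40
Monthly = $10,787.40 ÷ 12 = $898.95
Cushion = 2 × $898.95 = $1,797.90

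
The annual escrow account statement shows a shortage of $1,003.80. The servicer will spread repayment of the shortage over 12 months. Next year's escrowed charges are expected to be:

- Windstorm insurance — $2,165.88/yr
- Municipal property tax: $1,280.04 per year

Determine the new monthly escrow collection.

Windstorm insurance: $2,165.88 annually
Municipal property tax: $1,280.04 annually
Total annual escrow = $3,445.92
Monthly escrow = $3,445.92 ÷ 12 = $287.16
Monthly shortage recovery: $1,003.80 ÷ 12 = $83.65
Adjusted monthly = $287.16 + $83.65 = $370.81

$370.81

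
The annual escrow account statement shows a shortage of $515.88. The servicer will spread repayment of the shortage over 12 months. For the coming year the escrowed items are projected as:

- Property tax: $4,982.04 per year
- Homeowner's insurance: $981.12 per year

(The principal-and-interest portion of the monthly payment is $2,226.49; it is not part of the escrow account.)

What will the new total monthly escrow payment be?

$539.92

Property tax — $4,982.04
Homeowner's insurance — $981.12
Total per year = $5,963.16
Monthly escrow = $5,963.16 ÷ 12 = $496.93
Shortage per month = $515.88 ÷ 12 = $42.99
Adjusted monthly = $496.93 + $42.99 = $539.92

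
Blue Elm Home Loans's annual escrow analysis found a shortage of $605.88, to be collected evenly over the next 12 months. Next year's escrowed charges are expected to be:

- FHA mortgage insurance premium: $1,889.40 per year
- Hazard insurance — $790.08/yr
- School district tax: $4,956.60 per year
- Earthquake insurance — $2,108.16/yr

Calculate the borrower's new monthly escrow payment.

FHA mortgage insurance premium — $1,889.40/yr
Hazard insurance — $790.08/yr
School district tax — $4,956.60/yr
Earthquake insurance — $2,108.16/yr
Total annual escrow = $9,744.24
Per month = $9,744.24 ÷ 12 = $812.02
Shortage spread = $605.88 / 12 = $50.49/mo
New monthly escrow = $812.02 + $50.49 = $862.51

$862.51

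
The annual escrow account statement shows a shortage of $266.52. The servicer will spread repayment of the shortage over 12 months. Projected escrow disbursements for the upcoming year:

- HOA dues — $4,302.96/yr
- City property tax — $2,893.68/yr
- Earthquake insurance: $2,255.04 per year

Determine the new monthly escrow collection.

HOA dues: $4,302.96
City property tax: $2,893.68
Earthquake insurance: $2,255.04
Total annual escrow = $9,451.68
Monthly escrow = $9,451.68 / 12 = $787.64
Monthly shortage recovery: $266.52 / 12 = $22.21
Adjusted monthly = $787.64 + $22.21 = $809.85

$809.85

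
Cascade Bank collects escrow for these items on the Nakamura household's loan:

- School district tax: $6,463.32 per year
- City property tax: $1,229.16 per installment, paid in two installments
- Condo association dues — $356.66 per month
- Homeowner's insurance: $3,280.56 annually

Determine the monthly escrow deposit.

School district tax = $6,463.32 per year
City property tax = $1,229.16 × 2 = $2,458.32 per year
Condo association dues = $356.66 × 12 = $4,279.92 per year
Homeowner's insurance = $3,280.56 per year
Yearly total = $16,482.12
Monthly escrow = $16,482.12 / 12 = $1,373.51

$1,373.51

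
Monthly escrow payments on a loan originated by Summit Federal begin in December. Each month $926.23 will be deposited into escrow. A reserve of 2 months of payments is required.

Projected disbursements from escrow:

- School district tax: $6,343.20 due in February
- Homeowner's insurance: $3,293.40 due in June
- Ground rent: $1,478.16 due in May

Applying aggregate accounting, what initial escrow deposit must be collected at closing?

$6,483.61

Cushion = 2 × $926.23 = $1,852.46
Trial balance (start $0, +$926.23 each month, − disbursements):
  Dec: +$926.23 → $926.23
  Jan: +$926.23 → $1,852.46
  Feb: +$926.23 − $6,343.20 → -$3,564.51
  Mar: +$926.23 → -$2,638.28
  Apr: +$926.23 → -$1,712.05
  May: +$926.23 − $1,478.16 → -$2,263.98
  Jun: +$926.23 − $3,293.40 → -$4,631.15
  Jul: +$926.23 → -$3,704.92
  Aug: +$926.23 → -$2,778.69
  Sep: +$926.23 → -$1,852.46
  Oct: +$926.23 → -$926.23
  Nov: +$926.23 → $0.00
Lowest trial balance = -$4,631.15 (Jun)
Initial deposit = cushion − low point = $1,852.46 − (-$4,631.15) = $6,483.61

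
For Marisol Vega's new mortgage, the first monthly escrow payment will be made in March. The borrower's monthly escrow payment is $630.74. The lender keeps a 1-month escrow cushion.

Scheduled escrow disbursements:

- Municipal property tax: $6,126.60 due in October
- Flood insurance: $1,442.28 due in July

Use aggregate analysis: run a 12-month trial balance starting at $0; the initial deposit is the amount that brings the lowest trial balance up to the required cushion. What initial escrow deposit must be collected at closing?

$3,153.70

Cushion = 1 × $630.74 = $630.74
Trial balance (start $0, +$630.74 each month, − disbursements):
  Mar: +$630.74 → $630.74
  Apr: +$630.74 → $1,261.48
  May: +$630.74 → $1,892.22
  Jun: +$630.74 → $2,522.96
  Jul: +$630.74 − $1,442.28 → $1,711.42
  Aug: +$630.74 → $2,342.16
  Sep: +$630.74 → $2,972.90
  Oct: +$630.74 − $6,126.60 → -$2,522.96
  Nov: +$630.74 → -$1,892.22
  Dec: +$630.74 → -$1,261.48
  Jan: +$630.74 → -$630.74
  Feb: +$630.74 → $0.00
Lowest trial balance = -$2,522.96 (Oct)
Initial deposit = cushion − low point = $630.74 − (-$2,522.96) = $3,153.70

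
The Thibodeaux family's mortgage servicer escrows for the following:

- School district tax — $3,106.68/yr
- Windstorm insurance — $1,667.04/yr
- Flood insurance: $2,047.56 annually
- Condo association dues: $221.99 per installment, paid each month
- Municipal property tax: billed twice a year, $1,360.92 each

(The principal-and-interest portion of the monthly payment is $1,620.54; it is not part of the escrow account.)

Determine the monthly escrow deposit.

School district tax — $3,106.68
Windstorm insurance — $1,667.04
Flood insurance — $2,047.56
Condo association dues — $221.99 × 12 = $2,663.88
Municipal property tax — $1,360.92 × 2 = $2,721.84
Total per year = $3,106.68 + $1,667.04 + $2,047.56 + $2,663.88 + $2,721.84 = $12,207.00
Base monthly escrow = $12,207.00 / 12 = $1,017.25

$1,017.25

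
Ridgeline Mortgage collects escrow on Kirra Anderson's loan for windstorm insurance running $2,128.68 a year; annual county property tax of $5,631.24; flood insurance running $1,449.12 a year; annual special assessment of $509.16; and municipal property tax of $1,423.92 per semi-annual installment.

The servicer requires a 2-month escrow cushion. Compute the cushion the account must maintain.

$2,094.34

Windstorm insurance — $2,128.68 per year
County property tax — $5,631.24 per year
Flood insurance — $1,449.12 per year
Special assessment — $509.16 per year
Municipal property tax — $1,423.92 × 2 = $2,847.84 per year
Total annual escrow = $2,128.68 + $5,631.24 + $1,449.12 + $509.16 + $2,847.84 = $12,566.04
Per month = $12,566.04 ÷ 12 = $1,047.17
Required cushion = 2 × $1,047.17 = $2,094.34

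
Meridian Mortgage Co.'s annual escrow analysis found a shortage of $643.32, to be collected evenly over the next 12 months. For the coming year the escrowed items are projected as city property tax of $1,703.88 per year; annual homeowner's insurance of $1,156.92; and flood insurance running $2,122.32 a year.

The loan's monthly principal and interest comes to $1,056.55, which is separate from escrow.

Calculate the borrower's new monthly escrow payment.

$468.87

City property tax = $1,703.88
Homeowner's insurance = $1,156.92
Flood insurance = $2,122.32
Combined annual = $4,983.12
Base monthly escrow = $4,983.12 ÷ 12 = $415.26
Shortage per month = $643.32 ÷ 12 = $53.61
Adjusted monthly = $415.26 + $53.61 = $468.87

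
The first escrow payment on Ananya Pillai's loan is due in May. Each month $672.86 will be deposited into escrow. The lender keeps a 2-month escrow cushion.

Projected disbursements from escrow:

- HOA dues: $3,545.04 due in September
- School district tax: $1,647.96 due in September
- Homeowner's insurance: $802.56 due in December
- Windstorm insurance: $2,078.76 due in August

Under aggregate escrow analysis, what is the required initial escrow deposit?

Cushion = 2 × $672.86 = $1,345.72
Trial balance (start $0, +$672.86 each month, − disbursements):
  May: +$672.86 → $672.86
  Jun: +$672.86 → $1,345.72
  Jul: +$672.86 → $2,018.58
  Aug: +$672.86 − $2,078.76 → $612.68
  Sep: +$672.86 − $5,193.00 → -$3,907.46
  Oct: +$672.86 → -$3,234.60
  Nov: +$672.86 → -$2,561.74
  Dec: +$672.86 − $802.56 → -$2,691.44
  Jan: +$672.86 → -$2,018.58
  Feb: +$672.86 → -$1,345.72
  Mar: +$672.86 → -$672.86
  Apr: +$672.86 → $0.00
Lowest trial balance = -$3,907.46 (Sep)
Initial deposit = cushion − low point = $1,345.72 − (-$3,907.46) = $5,253.18

$5,253.18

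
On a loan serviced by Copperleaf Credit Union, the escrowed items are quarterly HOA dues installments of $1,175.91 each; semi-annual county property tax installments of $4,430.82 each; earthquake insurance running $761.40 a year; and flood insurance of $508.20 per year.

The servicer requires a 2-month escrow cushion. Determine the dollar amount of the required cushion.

HOA dues: $1,175.91 × 4 = $4,703.64 per year
County property tax: $4,430.82 × 2 = $8,861.64 per year
Earthquake insurance: $761.40 per year
Flood insurance: $508.20 per year
Yearly total = $4,703.64 + $8,861.64 + $761.40 + $508.20 = $14,834.88
Monthly escrow = $14,834.88 ÷ 12 = $1,236.24
Cushion = 2 × $1,236.24 = $2,472.48

$2,472.48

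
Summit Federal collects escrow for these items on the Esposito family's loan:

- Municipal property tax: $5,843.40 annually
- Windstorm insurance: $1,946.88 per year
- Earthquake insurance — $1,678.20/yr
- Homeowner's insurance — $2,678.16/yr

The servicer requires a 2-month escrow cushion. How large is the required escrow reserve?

$2,024.44

Municipal property tax: $5,843.40
Windstorm insurance: $1,946.88
Earthquake insurance: $1,678.20
Homeowner's insurance: $2,678.16
Yearly total = $12,146.64
Base monthly escrow = $12,146.64 ÷ 12 = $1,012.22
Reserve = 2 × $1,012.22 = $2,024.44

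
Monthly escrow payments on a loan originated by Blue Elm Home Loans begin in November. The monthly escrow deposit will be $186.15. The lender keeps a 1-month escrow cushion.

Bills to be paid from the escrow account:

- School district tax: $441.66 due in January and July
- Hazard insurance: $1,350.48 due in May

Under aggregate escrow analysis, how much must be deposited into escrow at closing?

$744.60

Cushion = 1 × $186.15 = $186.15
Trial balance (start $0, +$186.15 each month, − disbursements):
  Nov: +$186.15 → $186.15
  Dec: +$186.15 → $372.30
  Jan: +$186.15 − $441.66 → $116.79
  Feb: +$186.15 → $302.94
  Mar: +$186.15 → $489.09
  Apr: +$186.15 → $675.24
  May: +$186.15 − $1,350.48 → -$489.09
  Jun: +$186.15 → -$302.94
  Jul: +$186.15 − $441.66 → -$558.45
  Aug: +$186.15 → -$372.30
  Sep: +$186.15 → -$186.15
  Oct: +$186.15 → $0.00
Lowest trial balance = -$558.45 (Jul)
Initial deposit = cushion − low point = $186.15 − (-$558.45) = $744.60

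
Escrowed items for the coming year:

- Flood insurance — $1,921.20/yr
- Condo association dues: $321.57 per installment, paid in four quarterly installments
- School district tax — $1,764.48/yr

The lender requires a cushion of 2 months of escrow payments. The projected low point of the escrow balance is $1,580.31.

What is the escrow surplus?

$751.65

Flood insurance — $1,921.20 annually
Condo association dues — $321.57 × 4 = $1,286.28 annually
School district tax — $1,764.48 annually
Total per year = $1,921.20 + $1,286.28 + $1,764.48 = $4,971.96
Base monthly escrow = $4,971.96 ÷ 12 = $414.33
Cushion = 2 × $414.33 = $828.66
Excess over cushion: $1,580.31 − $828.66 = $751.65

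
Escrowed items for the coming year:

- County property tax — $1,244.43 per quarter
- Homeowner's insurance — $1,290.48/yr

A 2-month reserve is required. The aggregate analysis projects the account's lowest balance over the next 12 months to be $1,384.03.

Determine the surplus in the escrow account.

$339.33

County property tax = $1,244.43 × 4 = $4,977.72/yr
Homeowner's insurance = $1,290.48/yr
Total annual escrow = $4,977.72 + $1,290.48 = $6,268.20
Monthly = $6,268.20 / 12 = $522.35
Required cushion = 2 × $522.35 = $1,044.70
Surplus = $1,384.03 − $1,044.70 = $339.33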